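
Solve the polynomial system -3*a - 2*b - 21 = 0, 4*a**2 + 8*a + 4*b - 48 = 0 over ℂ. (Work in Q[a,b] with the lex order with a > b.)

Compute a lex Gröbner basis by Buchberger's algorithm.
f_1 = -3*a - 2*b - 21, LT = a.
f_2 = 4*a**2 + 8*a + 4*b - 48, LT = a**2.

S(f_1,f_2): lcm = a**2. S = 2/3*a*b + 5*a - b + 12.
  leading term a*b: subtract (-2/9*b)·f_1 from 2/3*a*b + 5*a - b + 12 → 5*a - 4/9*b**2 - 17/3*b + 12
  leading term a: subtract (-5/3)·f_1 from 5*a - 4/9*b**2 - 17/3*b + 12 → -4/9*b**2 - 9*b - 23
  leading term b**2: no divisor's leading term divides it; move -4/9*b**2 to the remainder.
  leading term b: no divisor's leading term divides it; move -9*b to the remainder.
  leading term 1: no divisor's leading term divides it; move -23 to the remainder.
  remainder -4/9*b**2 - 9*b - 23 ≠ 0; add h_3 = -4/9*b**2 - 9*b - 23 to the basis.

S(f_1,h_3): leading monomials are coprime, so the S-polynomial reduces to 0 (Buchberger's first criterion).
S(f_2,h_3): leading monomials are coprime, so the S-polynomial reduces to 0 (Buchberger's first criterion).
Every S-polynomial of the final basis reduces to 0, so we have a Gröbner basis.
Inter-reduce: drop elements whose leading term is divisible by another's, tail-reduce, and make monic.
Reduced Gröbner basis: {a + 2/3*b + 7, b**2 + 81/4*b + 207/4}.

The lex basis is triangular: the last element involves only b. Solving b**2 + 81/4*b + 207/4 = 0 gives b ∈ {-69/4, -3}; substituting each value into the earlier elements determines the remaining variables.
  b = -69/4: the earlier basis element becomes a - 9/2 = 0, giving a = 9/2 — point (9/2, -69/4).
  b = -3: the earlier basis element becomes a + 5 = 0, giving a = -5 — point (-5, -3).

{(9/2, -69/4), (-5, -3)}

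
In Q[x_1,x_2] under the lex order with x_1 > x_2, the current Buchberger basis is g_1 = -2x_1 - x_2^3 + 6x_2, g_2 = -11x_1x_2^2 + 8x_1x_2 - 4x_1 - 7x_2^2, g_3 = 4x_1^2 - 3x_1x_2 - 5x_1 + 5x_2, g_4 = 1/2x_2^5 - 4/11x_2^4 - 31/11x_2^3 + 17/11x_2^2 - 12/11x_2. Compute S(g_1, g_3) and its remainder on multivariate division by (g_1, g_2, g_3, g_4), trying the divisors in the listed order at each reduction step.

lcm(LM(g_1), LM(g_3)) = x_1^2.
S = (lcm/LT(g_1))·g_1 − (lcm/LT(g_3))·g_3 = 1/2x_1x_2^3 - 9/4x_1x_2 + 5/4x_1 - 5/4x_2.
Reduce S modulo (g_1, g_2, g_3, g_4) in that order:
  leading term x_1x_2^3: subtract (-1/4x_2^3)·g_1 from 1/2x_1x_2^3 - 9/4x_1x_2 + 5/4x_1 - 5/4x_2 → -9/4x_1x_2 + 5/4x_1 - 1/4x_2^6 + 3/2x_2^4 - 5/4x_2
  leading term x_1x_2: subtract (9/8x_2)·g_1 from -9/4x_1x_2 + 5/4x_1 - 1/4x_2^6 + 3/2x_2^4 - 5/4x_2 → 5/4x_1 - 1/4x_2^6 + 21/8x_2^4 - 27/4x_2^2 - 5/4x_2
  leading term x_1: subtract (-5/8)·g_1 from 5/4x_1 - 1/4x_2^6 + 21/8x_2^4 - 27/4x_2^2 - 5/4x_2 → -1/4x_2^6 + 21/8x_2^4 - 5/8x_2^3 - 27/4x_2^2 + 5/2x_2
  leading term x_2^6: subtract (-1/2x_2)·g_4 from -1/4x_2^6 + 21/8x_2^4 - 5/8x_2^3 - 27/4x_2^2 + 5/2x_2 → -2/11x_2^5 + 107/88x_2^4 + 13/88x_2^3 - 321/44x_2^2 + 5/2x_2
  leading term x_2^5: subtract (-4/11)·g_4 from -2/11x_2^5 + 107/88x_2^4 + 13/88x_2^3 - 321/44x_2^2 + 5/2x_2 → 1049/968x_2^4 - 849/968x_2^3 - 3259/484x_2^2 + 509/242x_2
  leading term x_2^4: no divisor's leading term divides it; move 1049/968x_2^4 to the remainder.
  leading term x_2^3: no divisor's leading term divides it; move -849/968x_2^3 to the remainder.
  leading term x_2^2: no divisor's leading term divides it; move -3259/484x_2^2 to the remainder.
  leading term x_2: no divisor's leading term divides it; move 509/242x_2 to the remainder.
The remainder 1049/968x_2^4 - 849/968x_2^3 - 3259/484x_2^2 + 509/242x_2 is nonzero, so it would be added as the next basis element.

S(g_1, g_3) = 1/2x_1x_2^3 - 9/4x_1x_2 + 5/4x_1 - 5/4x_2; remainder on division = 1049/968x_2^4 - 849/968x_2^3 - 3259/484x_2^2 + 509/242x_2.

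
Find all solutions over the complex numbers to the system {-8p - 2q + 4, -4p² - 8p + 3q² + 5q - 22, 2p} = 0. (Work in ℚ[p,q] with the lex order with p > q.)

{(0, 2)}

Compute a lex Gröbner basis by Buchberger's algorithm.
f_1 = -8p - 2q + 4, LT = p.
f_2 = -4p² - 8p + 3q² + 5q - 22, LT = p².
f_3 = 2p, LT = p.

S(f_1,f_2): lcm = p². S = ¼pq - 5/2p + ¾q² + 5/4q - 11/2.
  leading term pq: subtract (-1/32q)·f_1 from ¼pq - 5/2p + ¾q² + 5/4q - 11/2 → -5/2p + 11/16q² + 11/8q - 11/2
  leading term p: subtract (5/16)·f_1 from -5/2p + 11/16q² + 11/8q - 11/2 → 11/16q² + 2q - 27/4
  leading term q²: no divisor's leading term divides it; move 11/16q² to the remainder.
  leading term q: no divisor's leading term divides it; move 2q to the remainder.
  leading term 1: no divisor's leading term divides it; move -27/4 to the remainder.
  remainder 11/16q² + 2q - 27/4 ≠ 0; add h_4 = 11/16q² + 2q - 27/4 to the basis.

S(f_1,f_3): lcm = p. S = ¼q - ½.
  leading term q: no divisor's leading term divides it; move ¼q to the remainder.
  leading term 1: no divisor's leading term divides it; move -½ to the remainder.
  remainder ¼q - ½ ≠ 0; add h_5 = ¼q - ½ to the basis.

The other S-polynomials (S(f_2,f_3), S(f_1,h_4), S(f_2,h_4), S(f_3,h_4), S(f_1,h_5), S(f_2,h_5), S(f_3,h_5), S(h_4,h_5)) all reduce to 0 modulo the current basis, so we have a Gröbner basis.
Inter-reduce: drop elements whose leading term is divisible by another's, tail-reduce, and make monic.
Reduced Gröbner basis: {p, q - 2}.

The lex basis is triangular: the last element involves only q. Solving q - 2 = 0 gives q ∈ {2}; substituting each value into the earlier elements determines the remaining variables.
  q = 2: the earlier basis element becomes p = 0, giving p = 0 — point (0, 2).
Substituting each solution back into the original system confirms all equations vanish.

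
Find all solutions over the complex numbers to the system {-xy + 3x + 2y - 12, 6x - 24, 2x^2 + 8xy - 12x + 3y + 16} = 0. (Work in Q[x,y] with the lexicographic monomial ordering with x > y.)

Compute a lex Gröbner basis by Buchberger's algorithm.
f_1 = -xy + 3x + 2y - 12, LT = xy.
f_2 = 6x - 24, LT = x.
f_3 = 2x^2 + 8xy - 12x + 3y + 16, LT = x^2.

S(f_1,f_2): lcm = xy. S = -3x + 2y + 12.
  leading term x: subtract (-1/2)·f_2 from -3x + 2y + 12 → 2y
  leading term y: no divisor's leading term divides it; move 2y to the remainder.
  remainder 2y ≠ 0; add h_4 = 2y to the basis.

The other S-polynomials (S(f_1,f_3), S(f_2,f_3), S(f_1,h_4), S(f_2,h_4), S(f_3,h_4)) all reduce to 0 modulo the current basis, so we have a Gröbner basis.
Inter-reduce: drop elements whose leading term is divisible by another's, tail-reduce, and make monic.
Reduced Gröbner basis: {x - 4, y}.

The lex basis is triangular: the last element involves only y. Solving y = 0 gives y ∈ {0}; substituting each value into the earlier elements determines the remaining variables.
  y = 0: the earlier basis element becomes x - 4 = 0, giving x = 4 — point (4, 0).
Check: every point annihilates each of the original generators.

{(4, 0)}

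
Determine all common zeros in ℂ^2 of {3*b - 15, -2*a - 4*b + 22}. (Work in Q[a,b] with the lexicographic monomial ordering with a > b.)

{(1, 5)}

Compute a lex Gröbner basis by Buchberger's algorithm.
f_1 = 3*b - 15, LT = b.
f_2 = -2*a - 4*b + 22, LT = a.

The S-polynomials (S(f_1,f_2)) all reduce to 0 modulo the current basis, so we have a Gröbner basis.
Inter-reduce: drop elements whose leading term is divisible by another's, tail-reduce, and make monic.
Reduced Gröbner basis: {a - 1, b - 5}.

Elimination: the polynomial b - 5 lies in the elimination ideal for b, so b ∈ {5}. For each such b, the remaining basis elements (now univariate) give the rest of the solution.
  b = 5: the earlier basis element becomes a - 1 = 0, giving a = 1 — point (1, 5).
Check: every point annihilates each of the original generators.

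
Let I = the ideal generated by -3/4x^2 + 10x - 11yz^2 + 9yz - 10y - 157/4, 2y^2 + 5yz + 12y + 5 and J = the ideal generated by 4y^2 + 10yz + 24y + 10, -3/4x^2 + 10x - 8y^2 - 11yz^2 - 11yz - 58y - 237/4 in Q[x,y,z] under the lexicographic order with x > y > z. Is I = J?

Equality of ideals is decidable: compute both reduced Gröbner bases (unique for the ordering) and check whether they agree.
Buchberger on the first generating set:
f_1 = -3/4x^2 + 10x - 11yz^2 + 9yz - 10y - 157/4, LT = x^2.
f_2 = 2y^2 + 5yz + 12y + 5, LT = y^2.

The S-polynomials (S(f_1,f_2)) all reduce to 0 modulo the current basis, so we have a Gröbner basis.
Inter-reduce: drop elements whose leading term is divisible by another's, tail-reduce, and make monic.
Reduced Gröbner basis: {x^2 - 40/3x + 44/3yz^2 - 12yz + 40/3y + 157/3, y^2 + 5/2yz + 6y + 5/2}.

Buchberger on the second generating set:
h_1 = 4y^2 + 10yz + 24y + 10, LT = y^2.
h_2 = -3/4x^2 + 10x - 8y^2 - 11yz^2 - 11yz - 58y - 237/4, LT = x^2.

The S-polynomials (S(h_1,h_2)) all reduce to 0 modulo the current basis, so we have a Gröbner basis.
Inter-reduce: drop elements whose leading term is divisible by another's, tail-reduce, and make monic.
Reduced Gröbner basis: {x^2 - 40/3x + 44/3yz^2 - 12yz + 40/3y + 157/3, y^2 + 5/2yz + 6y + 5/2}.

These coincide, so the ideals are equal.
The same test decides containment: I ⊆ J iff every generator of I reduces to 0 modulo a Gröbner basis of J.

Yes, the ideals are equal.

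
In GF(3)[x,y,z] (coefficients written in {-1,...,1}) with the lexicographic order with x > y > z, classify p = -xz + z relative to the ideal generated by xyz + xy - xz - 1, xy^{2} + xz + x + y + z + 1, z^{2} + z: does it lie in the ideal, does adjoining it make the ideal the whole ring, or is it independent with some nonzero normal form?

First compute the reduced Gröbner basis of I by Buchberger's algorithm.
f_1 = xyz + xy - xz - 1, LT = xyz.
f_2 = xy^{2} + xz + x + y + z + 1, LT = xy^{2}.
f_3 = z^{2} + z, LT = z^{2}.

S(f_1,f_2): lcm = xy^{2}z. S = xy^{2} - xyz - xz^{2} - xz - yz - y - z^{2} - z.
  reduce S modulo (f_1, f_2, f_3):
  remainder xy + xz - x - yz + y - z + 1 ≠ 0; add h_4 = xy + xz - x - yz + y - z + 1 to the basis.

S(f_1,f_3): lcm = xyz^{2}. S = -xz^{2} - z.
  reduce S modulo (f_1, f_2, f_3, h_4):
  remainder xz - z ≠ 0; add h_5 = xz - z to the basis.

S(f_1,h_4): lcm = xyz. S = xy - xz^{2} + yz^{2} - yz + z^{2} - z - 1.
  reduce S modulo (f_1, f_2, f_3, h_4, h_5):
  remainder x - yz - y - z + 1 ≠ 0; add h_6 = x - yz - y - z + 1 to the basis.

S(f_2,h_4): lcm = xy^{2}. S = -xyz + xy + xz + x + y^{2}z - y^{2} + yz + z + 1.
  reduce S modulo (f_1, f_2, f_3, h_4, h_5, h_6):
  remainder y^{2}z - y^{2} + y + z + 1 ≠ 0; add h_7 = y^{2}z - y^{2} + y + z + 1 to the basis.

S(f_2,h_5): lcm = xy^{2}z. S = xz^{2} + xz + y^{2}z + yz + z^{2} + z.
  reduce S modulo (f_1, f_2, f_3, h_4, h_5, h_6, h_7):
  remainder y^{2} + yz - y - z - 1 ≠ 0; add h_8 = y^{2} + yz - y - z - 1 to the basis.

The other S-polynomials (S(f_2,f_3), S(f_3,h_4), S(f_1,h_5), S(f_3,h_5), S(h_4,h_5), S(f_1,h_6), S(f_2,h_6), S(f_3,h_6), S(h_4,h_6), S(h_5,h_6), S(f_1,h_7), S(f_2,h_7), S(f_3,h_7), S(h_4,h_7), S(h_5,h_7), S(h_6,h_7), S(f_1,h_8), S(f_2,h_8), S(f_3,h_8), S(h_4,h_8), S(h_5,h_8), S(h_6,h_8), S(h_7,h_8)) all reduce to 0 modulo the current basis, so we have a Gröbner basis.
Inter-reduce: drop elements whose leading term is divisible by another's, tail-reduce, and make monic.
Reduced Gröbner basis: {x - yz - y - z + 1, y^{2} + yz - y - z - 1, z^{2} + z}.
Label its elements g_1 = x - yz - y - z + 1, g_2 = y^{2} + yz - y - z - 1, g_3 = z^{2} + z.

Reduce p = -xz + z modulo G:
  leading term xz: subtract (-z)·g_1 from -xz + z → -yz^{2} - yz - z^{2} - z
  leading term yz^{2}: subtract (-y)·g_3 from -yz^{2} - yz - z^{2} - z → -z^{2} - z
  leading term z^{2}: subtract (-1)·g_3 from -z^{2} - z → 0
  normal form = 0.
Since the normal form is 0, p ∈ I.

-xz + z lies in I (it reduces to 0).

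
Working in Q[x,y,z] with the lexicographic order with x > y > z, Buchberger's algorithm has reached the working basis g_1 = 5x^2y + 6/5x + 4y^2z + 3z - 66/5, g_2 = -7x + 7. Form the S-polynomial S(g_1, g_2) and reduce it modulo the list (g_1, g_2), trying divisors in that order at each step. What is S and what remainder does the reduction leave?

lcm(LM(g_1), LM(g_2)) = x^2y.
S = (lcm/LT(g_1))·g_1 − (lcm/LT(g_2))·g_2 = xy + 6/25x + 4/5y^2z + 3/5z - 66/25.
Reduce S modulo (g_1, g_2) in that order:
  leading term xy: subtract (-1/7y)·g_2 from xy + 6/25x + 4/5y^2z + 3/5z - 66/25 → 6/25x + 4/5y^2z + y + 3/5z - 66/25
  leading term x: subtract (-6/175)·g_2 from 6/25x + 4/5y^2z + y + 3/5z - 66/25 → 4/5y^2z + y + 3/5z - 12/5
  leading term y^2z: no divisor's leading term divides it; move 4/5y^2z to the remainder.
  leading term y: no divisor's leading term divides it; move y to the remainder.
  leading term z: no divisor's leading term divides it; move 3/5z to the remainder.
  leading term 1: no divisor's leading term divides it; move -12/5 to the remainder.
The remainder 4/5y^2z + y + 3/5z - 12/5 is nonzero, so it would be added as the next basis element.

S(g_1, g_2) = xy + 6/25x + 4/5y^2z + 3/5z - 66/25; remainder on division = 4/5y^2z + y + 3/5z - 12/5.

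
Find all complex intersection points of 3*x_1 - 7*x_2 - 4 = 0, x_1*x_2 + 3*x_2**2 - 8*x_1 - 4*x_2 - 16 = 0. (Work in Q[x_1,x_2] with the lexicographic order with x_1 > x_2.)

Compute a lex Gröbner basis by Buchberger's algorithm.
f_1 = 3*x_1 - 7*x_2 - 4, LT = x_1.
f_2 = x_1*x_2 - 8*x_1 + 3*x_2**2 - 4*x_2 - 16, LT = x_1*x_2.

S(f_1,f_2): lcm = x_1*x_2. S = 8*x_1 - 16/3*x_2**2 + 8/3*x_2 + 16.
  leading term x_1: subtract (8/3)·f_1 from 8*x_1 - 16/3*x_2**2 + 8/3*x_2 + 16 → -16/3*x_2**2 + 64/3*x_2 + 80/3
  leading term x_2**2: no divisor's leading term divides it; move -16/3*x_2**2 to the remainder.
  leading term x_2: no divisor's leading term divides it; move 64/3*x_2 to the remainder.
  leading term 1: no divisor's leading term divides it; move 80/3 to the remainder.
  remainder -16/3*x_2**2 + 64/3*x_2 + 80/3 ≠ 0; add h_3 = -16/3*x_2**2 + 64/3*x_2 + 80/3 to the basis.

The other S-polynomials (S(f_1,h_3), S(f_2,h_3)) all reduce to 0 modulo the current basis, so we have a Gröbner basis.
Inter-reduce: drop elements whose leading term is divisible by another's, tail-reduce, and make monic.
Reduced Gröbner basis: {x_1 - 7/3*x_2 - 4/3, x_2**2 - 4*x_2 - 5}.

Elimination: the polynomial x_2**2 - 4*x_2 - 5 lies in the elimination ideal for x_2, so x_2 ∈ {-1, 5}. For each such x_2, the remaining basis elements (now univariate) give the rest of the solution.
  x_2 = -1: the earlier basis element becomes x_1 + 1 = 0, giving x_1 = -1 — point (-1, -1).
  x_2 = 5: the earlier basis element becomes x_1 - 13 = 0, giving x_1 = 13 — point (13, 5).
Each listed point satisfies every original equation (direct substitution).

{(-1, -1), (13, 5)}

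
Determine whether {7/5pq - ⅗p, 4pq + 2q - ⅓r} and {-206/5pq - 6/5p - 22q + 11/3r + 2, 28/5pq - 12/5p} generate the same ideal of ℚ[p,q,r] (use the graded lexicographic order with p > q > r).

Equality of ideals is decidable: compute both reduced Gröbner bases (unique for the ordering) and check whether they agree.
Buchberger on the first generating set:
f_1 = 7/5pq - ⅗p, LT = pq.
f_2 = 4pq + 2q - ⅓r, LT = pq.

S(f_1,f_2): lcm = pq. S = -3/7p - ½q + 1/12r.
  leading term p: no divisor's leading term divides it; move -3/7p to the remainder.
  leading term q: no divisor's leading term divides it; move -½q to the remainder.
  leading term r: no divisor's leading term divides it; move 1/12r to the remainder.
  remainder -3/7p - ½q + 1/12r ≠ 0; add g_3 = -3/7p - ½q + 1/12r to the basis.

S(f_1,g_3): lcm = pq. S = -7/6q² + 7/36qr - 3/7p.
  leading term q²: no divisor's leading term divides it; move -7/6q² to the remainder.
  leading term qr: no divisor's leading term divides it; move 7/36qr to the remainder.
  leading term p: subtract (1)·g_3 from -3/7p → ½q - 1/12r
  leading term q: no divisor's leading term divides it; move ½q to the remainder.
  leading term r: no divisor's leading term divides it; move -1/12r to the remainder.
  remainder -7/6q² + 7/36qr + ½q - 1/12r ≠ 0; add g_4 = -7/6q² + 7/36qr + ½q - 1/12r to the basis.

The other S-polynomials (S(f_2,g_3), S(f_1,g_4), S(f_2,g_4), S(g_3,g_4)) all reduce to 0 modulo the current basis, so we have a Gröbner basis.
Inter-reduce: drop elements whose leading term is divisible by another's, tail-reduce, and make monic.
Reduced Gröbner basis: {q² - ⅙qr - 3/7q + 1/14r, p + 7/6q - 7/36r}.

Buchberger on the second generating set:
h_1 = -206/5pq - 6/5p - 22q + 11/3r + 2, LT = pq.
h_2 = 28/5pq - 12/5p, LT = pq.

S(h_1,h_2): lcm = pq. S = 330/721p + 55/103q - 55/618r - 5/103.
  leading term p: no divisor's leading term divides it; move 330/721p to the remainder.
  leading term q: no divisor's leading term divides it; move 55/103q to the remainder.
  leading term r: no divisor's leading term divides it; move -55/618r to the remainder.
  leading term 1: no divisor's leading term divides it; move -5/103 to the remainder.
  remainder 330/721p + 55/103q - 55/618r - 5/103 ≠ 0; add k_3 = 330/721p + 55/103q - 55/618r - 5/103 to the basis.

S(h_1,k_3): lcm = pq. S = -7/6q² + 7/36qr + 3/103p + 4351/6798q - 55/618r - 5/103.
  leading term q²: no divisor's leading term divides it; move -7/6q² to the remainder.
  leading term qr: no divisor's leading term divides it; move 7/36qr to the remainder.
  leading term p: subtract (7/110)·k_3 from 3/103p + 4351/6798q - 55/618r - 5/103 → 20/33q - 1/12r - 1/22
  leading term q: no divisor's leading term divides it; move 20/33q to the remainder.
  leading term r: no divisor's leading term divides it; move -1/12r to the remainder.
  leading term 1: no divisor's leading term divides it; move -1/22 to the remainder.
  remainder -7/6q² + 7/36qr + 20/33q - 1/12r - 1/22 ≠ 0; add k_4 = -7/6q² + 7/36qr + 20/33q - 1/12r - 1/22 to the basis.

The other S-polynomials (S(h_2,k_3), S(h_1,k_4), S(h_2,k_4), S(k_3,k_4)) all reduce to 0 modulo the current basis, so we have a Gröbner basis.
Inter-reduce: drop elements whose leading term is divisible by another's, tail-reduce, and make monic.
Reduced Gröbner basis: {q² - ⅙qr - 40/77q + 1/14r + 3/77, p + 7/6q - 7/36r - 7/66}.

These differ, so the ideals are not equal.

No, the ideals differ.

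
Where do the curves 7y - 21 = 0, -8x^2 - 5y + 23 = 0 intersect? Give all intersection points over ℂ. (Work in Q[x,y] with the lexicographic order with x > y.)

{(-1, 3), (1, 3)}

Compute a lex Gröbner basis by Buchberger's algorithm.
f_1 = 7y - 21, LT = y.
f_2 = -8x^2 - 5y + 23, LT = x^2.

The S-polynomials (S(f_1,f_2)) all reduce to 0 modulo the current basis, so we have a Gröbner basis.
Inter-reduce: drop elements whose leading term is divisible by another's, tail-reduce, and make monic.
Reduced Gröbner basis: {x^2 - 1, y - 3}.

Since the basis is lex-ordered, y - 3 is univariate in y. Its roots are {3}. Back-substituting each root into the other basis elements fixes the other coordinates.
  y = 3: the earlier basis element becomes x^2 - 1 = 0, giving x = -1, 1 — points (-1, 3), (1, 3).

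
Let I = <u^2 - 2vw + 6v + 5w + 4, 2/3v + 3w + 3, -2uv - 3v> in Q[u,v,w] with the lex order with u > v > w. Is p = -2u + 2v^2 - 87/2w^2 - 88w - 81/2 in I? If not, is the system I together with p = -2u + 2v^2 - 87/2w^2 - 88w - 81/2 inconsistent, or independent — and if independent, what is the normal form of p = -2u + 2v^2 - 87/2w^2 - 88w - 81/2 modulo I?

First compute the reduced Gröbner basis of I by Buchberger's algorithm.
f_1 = u^2 - 2vw + 6v + 5w + 4, LT = u^2.
f_2 = 2/3v + 3w + 3, LT = v.
f_3 = -2uv - 3v, LT = uv.

S(f_1,f_3): lcm = u^2v. S = -3/2uv - 2v^2w + 6v^2 + 5vw + 4v.
  leading term uv: subtract (-9/4u)·f_2 from -3/2uv - 2v^2w + 6v^2 + 5vw + 4v → 27/4uw + 27/4u - 2v^2w + 6v^2 + 5vw + 4v
  leading term uw: no divisor's leading term divides it; move 27/4uw to the remainder.
  leading term u: no divisor's leading term divides it; move 27/4u to the remainder.
  leading term v^2w: subtract (-3vw)·f_2 from -2v^2w + 6v^2 + 5vw + 4v → 6v^2 + 9vw^2 + 14vw + 4v
  leading term v^2: subtract (9v)·f_2 from 6v^2 + 9vw^2 + 14vw + 4v → 9vw^2 - 13vw - 23v
  leading term vw^2: subtract (27/2w^2)·f_2 from 9vw^2 - 13vw - 23v → -13vw - 23v - 81/2w^3 - 81/2w^2
  leading term vw: subtract (-39/2w)·f_2 from -13vw - 23v - 81/2w^3 - 81/2w^2 → -23v - 81/2w^3 + 18w^2 + 117/2w
  leading term v: subtract (-69/2)·f_2 from -23v - 81/2w^3 + 18w^2 + 117/2w → -81/2w^3 + 18w^2 + 162w + 207/2
  leading term w^3: no divisor's leading term divides it; move -81/2w^3 to the remainder.
  leading term w^2: no divisor's leading term divides it; move 18w^2 to the remainder.
  leading term w: no divisor's leading term divides it; move 162w to the remainder.
  leading term 1: no divisor's leading term divides it; move 207/2 to the remainder.
  remainder 27/4uw + 27/4u - 81/2w^3 + 18w^2 + 162w + 207/2 ≠ 0; add h_4 = 27/4uw + 27/4u - 81/2w^3 + 18w^2 + 162w + 207/2 to the basis.

S(f_2,f_3): lcm = uv. S = 9/2uw + 9/2u - 3/2v.
  leading term uw: subtract (2/3)·h_4 from 9/2uw + 9/2u - 3/2v → -3/2v + 27w^3 - 12w^2 - 108w - 69
  leading term v: subtract (-9/4)·f_2 from -3/2v + 27w^3 - 12w^2 - 108w - 69 → 27w^3 - 12w^2 - 405/4w - 249/4
  leading term w^3: no divisor's leading term divides it; move 27w^3 to the remainder.
  leading term w^2: no divisor's leading term divides it; move -12w^2 to the remainder.
  leading term w: no divisor's leading term divides it; move -405/4w to the remainder.
  leading term 1: no divisor's leading term divides it; move -249/4 to the remainder.
  remainder 27w^3 - 12w^2 - 405/4w - 249/4 ≠ 0; add h_5 = 27w^3 - 12w^2 - 405/4w - 249/4 to the basis.

The other S-polynomials (S(f_1,f_2), S(f_1,h_4), S(f_2,h_4), S(f_3,h_4), S(f_1,h_5), S(f_2,h_5), S(f_3,h_5), S(h_4,h_5)) all reduce to 0 modulo the current basis, so we have a Gröbner basis.
Inter-reduce: drop elements whose leading term is divisible by another's, tail-reduce, and make monic.
Reduced Gröbner basis: {u^2 + 9w^2 - 13w - 23, uw + u + 3/2w + 3/2, v + 9/2w + 9/2, w^3 - 4/9w^2 - 15/4w - 83/36}.
Label its elements g_1 = u^2 + 9w^2 - 13w - 23, g_2 = uw + u + 3/2w + 3/2, g_3 = v + 9/2w + 9/2, g_4 = w^3 - 4/9w^2 - 15/4w - 83/36.

Reduce p = -2u + 2v^2 - 87/2w^2 - 88w - 81/2 modulo G:
  leading term u: no divisor's leading term divides it; move -2u to the remainder.
  leading term v^2: subtract (2v)·g_3 from 2v^2 - 87/2w^2 - 88w - 81/2 → -9vw - 9v - 87/2w^2 - 88w - 81/2
  leading term vw: subtract (-9w)·g_3 from -9vw - 9v - 87/2w^2 - 88w - 81/2 → -9v - 3w^2 - 95/2w - 81/2
  leading term v: subtract (-9)·g_3 from -9v - 3w^2 - 95/2w - 81/2 → -3w^2 - 7w
  leading term w^2: no divisor's leading term divides it; move -3w^2 to the remainder.
  leading term w: no divisor's leading term divides it; move -7w to the remainder.
  normal form = -2u - 3w^2 - 7w.
The normal form is nonzero, so p ∉ I. Since p minus its normal form lies in I, I + (p) = I + (r) where r = -2u - 3w^2 - 7w; decide whether this ideal is the whole ring.
Run Buchberger on G together with r (pairs among the g_i already reduce to 0 since G is a Gröbner basis):
g_1 = u^2 + 9w^2 - 13w - 23, LT = u^2.
g_2 = uw + u + 3/2w + 3/2, LT = uw.
g_3 = v + 9/2w + 9/2, LT = v.
g_4 = w^3 - 4/9w^2 - 15/4w - 83/36, LT = w^3.
r = -2u - 3w^2 - 7w, LT = u.

S(g_1,r): lcm = u^2. S = -3/2uw^2 - 7/2uw + 9w^2 - 13w - 23.
  leading term uw^2: subtract (-3/2w)·g_2 from -3/2uw^2 - 7/2uw + 9w^2 - 13w - 23 → -2uw + 45/4w^2 - 43/4w - 23
  leading term uw: subtract (-2)·g_2 from -2uw + 45/4w^2 - 43/4w - 23 → 2u + 45/4w^2 - 31/4w - 20
  leading term u: subtract (-1)·r from 2u + 45/4w^2 - 31/4w - 20 → 33/4w^2 - 59/4w - 20
  leading term w^2: no divisor's leading term divides it; move 33/4w^2 to the remainder.
  leading term w: no divisor's leading term divides it; move -59/4w to the remainder.
  leading term 1: no divisor's leading term divides it; move -20 to the remainder.
  remainder 33/4w^2 - 59/4w - 20 ≠ 0; add m_6 = 33/4w^2 - 59/4w - 20 to the basis.

S(g_2,r): lcm = uw. S = u - 3/2w^3 - 7/2w^2 + 3/2w + 3/2.
  leading term u: subtract (-1/2)·r from u - 3/2w^3 - 7/2w^2 + 3/2w + 3/2 → -3/2w^3 - 5w^2 - 2w + 3/2
  leading term w^3: subtract (-3/2)·g_4 from -3/2w^3 - 5w^2 - 2w + 3/2 → -17/3w^2 - 61/8w - 47/24
  leading term w^2: subtract (-68/99)·m_6 from -17/3w^2 - 61/8w - 47/24 → -14063/792w - 12431/792
  leading term w: no divisor's leading term divides it; move -14063/792w to the remainder.
  leading term 1: no divisor's leading term divides it; move -12431/792 to the remainder.
  remainder -14063/792w - 12431/792 ≠ 0; add m_7 = -14063/792w - 12431/792 to the basis.

S(g_2,m_6): lcm = uw^2. S = 92/33uw + 80/33u + 3/2w^2 + 3/2w.
  leading term uw: subtract (92/33)·g_2 from 92/33uw + 80/33u + 3/2w^2 + 3/2w → -4/11u + 3/2w^2 - 59/22w - 46/11
  leading term u: subtract (2/11)·r from -4/11u + 3/2w^2 - 59/22w - 46/11 → 45/22w^2 - 31/22w - 46/11
  leading term w^2: subtract (30/121)·m_6 from 45/22w^2 - 31/22w - 46/11 → 272/121w + 94/121
  leading term w: subtract (-19584/154693)·m_7 from 272/121w + 94/121 → -187210/154693
  leading term 1: no divisor's leading term divides it; move -187210/154693 to the remainder.
  remainder -187210/154693 ≠ 0; add m_8 = -187210/154693 to the basis.

The other S-polynomials (S(g_1,g_2), S(g_1,g_3), S(g_1,g_4), S(g_2,g_3), S(g_2,g_4), S(g_3,g_4), S(g_3,r), S(g_4,r), S(g_1,m_6), S(g_3,m_6), S(g_4,m_6), S(r,m_6), S(g_1,m_7), S(g_2,m_7), S(g_3,m_7), S(g_4,m_7), S(r,m_7), S(m_6,m_7), S(g_1,m_8), S(g_2,m_8), S(g_3,m_8), S(g_4,m_8), S(r,m_8), S(m_6,m_8), S(m_7,m_8)) all reduce to 0 modulo the current basis, so we have a Gröbner basis.
Inter-reduce: drop elements whose leading term is divisible by another's, tail-reduce, and make monic.
Reduced Gröbner basis: {1}.
The reduced Gröbner basis of I + (p) is {1}: the ideal is the whole ring, so the enlarged system has no common solution — adjoining p is inconsistent.

Ideal membership is decidable via reduction modulo a Gröbner basis.

Adjoining -2u + 2v^2 - 87/2w^2 - 88w - 81/2 makes the ideal the whole ring: the system is inconsistent.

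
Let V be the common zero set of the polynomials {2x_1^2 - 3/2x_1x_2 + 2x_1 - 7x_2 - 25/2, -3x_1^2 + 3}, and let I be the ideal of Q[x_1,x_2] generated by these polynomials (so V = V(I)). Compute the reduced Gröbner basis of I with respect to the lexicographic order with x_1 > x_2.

f_1 = 2x_1^2 - 3/2x_1x_2 + 2x_1 - 7x_2 - 25/2, LT = x_1^2.
f_2 = -3x_1^2 + 3, LT = x_1^2.

S(f_1,f_2): lcm = x_1^2. S = -3/4x_1x_2 + x_1 - 7/2x_2 - 21/4.
  leading term x_1x_2: no divisor's leading term divides it; move -3/4x_1x_2 to the remainder.
  leading term x_1: no divisor's leading term divides it; move x_1 to the remainder.
  leading term x_2: no divisor's leading term divides it; move -7/2x_2 to the remainder.
  leading term 1: no divisor's leading term divides it; move -21/4 to the remainder.
  remainder -3/4x_1x_2 + x_1 - 7/2x_2 - 21/4 ≠ 0; add g_3 = -3/4x_1x_2 + x_1 - 7/2x_2 - 21/4 to the basis.

S(f_1,g_3): lcm = x_1^2x_2. S = 4/3x_1^2 - 3/4x_1x_2^2 - 11/3x_1x_2 - 7x_1 - 7/2x_2^2 - 25/4x_2.
  leading term x_1^2: subtract (2/3)·f_1 from 4/3x_1^2 - 3/4x_1x_2^2 - 11/3x_1x_2 - 7x_1 - 7/2x_2^2 - 25/4x_2 → -3/4x_1x_2^2 - 8/3x_1x_2 - 25/3x_1 - 7/2x_2^2 - 19/12x_2 + 25/3
  leading term x_1x_2^2: subtract (x_2)·g_3 from -3/4x_1x_2^2 - 8/3x_1x_2 - 25/3x_1 - 7/2x_2^2 - 19/12x_2 + 25/3 → -11/3x_1x_2 - 25/3x_1 + 11/3x_2 + 25/3
  leading term x_1x_2: subtract (44/9)·g_3 from -11/3x_1x_2 - 25/3x_1 + 11/3x_2 + 25/3 → -119/9x_1 + 187/9x_2 + 34
  leading term x_1: no divisor's leading term divides it; move -119/9x_1 to the remainder.
  leading term x_2: no divisor's leading term divides it; move 187/9x_2 to the remainder.
  leading term 1: no divisor's leading term divides it; move 34 to the remainder.
  remainder -119/9x_1 + 187/9x_2 + 34 ≠ 0; add g_4 = -119/9x_1 + 187/9x_2 + 34 to the basis.

S(g_3,g_4): lcm = x_1x_2. S = -4/3x_1 + 11/7x_2^2 + 152/21x_2 + 7.
  leading term x_1: subtract (12/119)·g_4 from -4/3x_1 + 11/7x_2^2 + 152/21x_2 + 7 → 11/7x_2^2 + 36/7x_2 + 25/7
  leading term x_2^2: no divisor's leading term divides it; move 11/7x_2^2 to the remainder.
  leading term x_2: no divisor's leading term divides it; move 36/7x_2 to the remainder.
  leading term 1: no divisor's leading term divides it; move 25/7 to the remainder.
  remainder 11/7x_2^2 + 36/7x_2 + 25/7 ≠ 0; add g_5 = 11/7x_2^2 + 36/7x_2 + 25/7 to the basis.

The other S-polynomials (S(f_2,g_3), S(f_1,g_4), S(f_2,g_4), S(f_1,g_5), S(f_2,g_5), S(g_3,g_5), S(g_4,g_5)) all reduce to 0 modulo the current basis, so we have a Gröbner basis.
Inter-reduce: drop elements whose leading term is divisible by another's, tail-reduce, and make monic.

G = {x_1 - 11/7x_2 - 18/7, x_2^2 + 36/11x_2 + 25/11}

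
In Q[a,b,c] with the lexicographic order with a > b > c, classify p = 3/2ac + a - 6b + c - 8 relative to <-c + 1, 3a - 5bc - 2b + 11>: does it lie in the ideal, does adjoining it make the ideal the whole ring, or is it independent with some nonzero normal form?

First compute the reduced Gröbner basis of I by Buchberger's algorithm.
f_1 = -c + 1, LT = c.
f_2 = 3a - 5bc - 2b + 11, LT = a.

The S-polynomials (S(f_1,f_2)) all reduce to 0 modulo the current basis, so we have a Gröbner basis.
Inter-reduce: drop elements whose leading term is divisible by another's, tail-reduce, and make monic.
Reduced Gröbner basis: {a - 7/3b + 11/3, c - 1}.
Label its elements g_1 = a - 7/3b + 11/3, g_2 = c - 1.

Reduce p = 3/2ac + a - 6b + c - 8 modulo G:
  leading term ac: subtract (3/2c)·g_1 from 3/2ac + a - 6b + c - 8 → a + 7/2bc - 6b - 9/2c - 8
  leading term a: subtract (1)·g_1 from a + 7/2bc - 6b - 9/2c - 8 → 7/2bc - 11/3b - 9/2c - 35/3
  leading term bc: subtract (7/2b)·g_2 from 7/2bc - 11/3b - 9/2c - 35/3 → -1/6b - 9/2c - 35/3
  leading term b: no divisor's leading term divides it; move -1/6b to the remainder.
  leading term c: subtract (-9/2)·g_2 from -9/2c - 35/3 → -97/6
  leading term 1: no divisor's leading term divides it; move -97/6 to the remainder.
  normal form = -1/6b - 97/6.
The normal form is nonzero, so p ∉ I. Since p minus its normal form lies in I, I + (p) = I + (r) where r = -1/6b - 97/6; decide whether this ideal is the whole ring.
Run Buchberger on G together with r (pairs among the g_i already reduce to 0 since G is a Gröbner basis):
g_1 = a - 7/3b + 11/3, LT = a.
g_2 = c - 1, LT = c.
r = -1/6b - 97/6, LT = b.

The S-polynomials (S(g_1,g_2), S(g_1,r), S(g_2,r)) all reduce to 0 modulo the current basis, so we have a Gröbner basis.
Inter-reduce: drop elements whose leading term is divisible by another's, tail-reduce, and make monic.
Reduced Gröbner basis: {a + 230, b + 97, c - 1}.
The reduced Gröbner basis of I + (p) is {a + 230, b + 97, c - 1} ≠ {1}, a proper ideal, so the enlarged system stays consistent: p is independent of I, with normal form -1/6b - 97/6.

3/2ac + a - 6b + c - 8 is independent of I; its normal form modulo I is -1/6b - 97/6.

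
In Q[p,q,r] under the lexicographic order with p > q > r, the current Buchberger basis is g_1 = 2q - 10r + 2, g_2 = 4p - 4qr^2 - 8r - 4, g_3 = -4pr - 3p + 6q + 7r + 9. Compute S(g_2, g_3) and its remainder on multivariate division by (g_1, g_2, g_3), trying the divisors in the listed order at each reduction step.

lcm(LM(g_2), LM(g_3)) = pr.
S = (lcm/LT(g_2))·g_2 − (lcm/LT(g_3))·g_3 = -3/4p - qr^3 + 3/2q - 2r^2 + 3/4r + 9/4.
Reduce S modulo (g_1, g_2, g_3) in that order:
  leading term p: subtract (-3/16)·g_2 from -3/4p - qr^3 + 3/2q - 2r^2 + 3/4r + 9/4 → -qr^3 - 3/4qr^2 + 3/2q - 2r^2 - 3/4r + 3/2
  leading term qr^3: subtract (-1/2r^3)·g_1 from -qr^3 - 3/4qr^2 + 3/2q - 2r^2 - 3/4r + 3/2 → -3/4qr^2 + 3/2q - 5r^4 + r^3 - 2r^2 - 3/4r + 3/2
  leading term qr^2: subtract (-3/8r^2)·g_1 from -3/4qr^2 + 3/2q - 5r^4 + r^3 - 2r^2 - 3/4r + 3/2 → 3/2q - 5r^4 - 11/4r^3 - 5/4r^2 - 3/4r + 3/2
  leading term q: subtract (3/4)·g_1 from 3/2q - 5r^4 - 11/4r^3 - 5/4r^2 - 3/4r + 3/2 → -5r^4 - 11/4r^3 - 5/4r^2 + 27/4r
  leading term r^4: no divisor's leading term divides it; move -5r^4 to the remainder.
  leading term r^3: no divisor's leading term divides it; move -11/4r^3 to the remainder.
  leading term r^2: no divisor's leading term divides it; move -5/4r^2 to the remainder.
  leading term r: no divisor's leading term divides it; move 27/4r to the remainder.
The remainder -5r^4 - 11/4r^3 - 5/4r^2 + 27/4r is nonzero, so it would be added as the next basis element.

S(g_2, g_3) = -3/4p - qr^3 + 3/2q - 2r^2 + 3/4r + 9/4; remainder on division = -5r^4 - 11/4r^3 - 5/4r^2 + 27/4r.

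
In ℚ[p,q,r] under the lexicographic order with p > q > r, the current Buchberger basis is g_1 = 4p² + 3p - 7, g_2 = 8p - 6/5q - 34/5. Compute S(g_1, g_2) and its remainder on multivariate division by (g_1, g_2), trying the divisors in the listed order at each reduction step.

lcm(LM(g_1), LM(g_2)) = p².
S = (lcm/LT(g_1))·g_1 − (lcm/LT(g_2))·g_2 = 3/20pq + 8/5p - 7/4.
Reduce S modulo (g_1, g_2) in that order:
  leading term pq: subtract (3/160q)·g_2 from 3/20pq + 8/5p - 7/4 → 8/5p + 9/400q² + 51/400q - 7/4
  leading term p: subtract (⅕)·g_2 from 8/5p + 9/400q² + 51/400q - 7/4 → 9/400q² + 147/400q - 39/100
  leading term q²: no divisor's leading term divides it; move 9/400q² to the remainder.
  leading term q: no divisor's leading term divides it; move 147/400q to the remainder.
  leading term 1: no divisor's leading term divides it; move -39/100 to the remainder.
The remainder 9/400q² + 147/400q - 39/100 is nonzero, so it would be added as the next basis element.
This is the inner loop of Buchberger's algorithm — each nonzero remainder becomes a new basis element.

S(g_1, g_2) = 3/20pq + 8/5p - 7/4; remainder on division = 9/400q² + 147/400q - 39/100.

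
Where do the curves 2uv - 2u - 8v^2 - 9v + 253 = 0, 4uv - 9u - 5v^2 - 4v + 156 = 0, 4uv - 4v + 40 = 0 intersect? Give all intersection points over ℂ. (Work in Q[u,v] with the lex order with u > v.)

{(-1, 5)}

Compute a lex Gröbner basis by Buchberger's algorithm.
f_1 = 2uv - 2u - 8v^2 - 9v + 253, LT = uv.
f_2 = 4uv - 9u - 5v^2 - 4v + 156, LT = uv.
f_3 = 4uv - 4v + 40, LT = uv.

S(f_1,f_2): lcm = uv. S = 5/4u - 11/4v^2 - 7/2v + 175/2.
  leading term u: no divisor's leading term divides it; move 5/4u to the remainder.
  leading term v^2: no divisor's leading term divides it; move -11/4v^2 to the remainder.
  leading term v: no divisor's leading term divides it; move -7/2v to the remainder.
  leading term 1: no divisor's leading term divides it; move 175/2 to the remainder.
  remainder 5/4u - 11/4v^2 - 7/2v + 175/2 ≠ 0; add h_4 = 5/4u - 11/4v^2 - 7/2v + 175/2 to the basis.

S(f_1,f_3): lcm = uv. S = -u - 4v^2 - 7/2v + 233/2.
  leading term u: subtract (-4/5)·h_4 from -u - 4v^2 - 7/2v + 233/2 → -31/5v^2 - 63/10v + 373/2
  leading term v^2: no divisor's leading term divides it; move -31/5v^2 to the remainder.
  leading term v: no divisor's leading term divides it; move -63/10v to the remainder.
  leading term 1: no divisor's leading term divides it; move 373/2 to the remainder.
  remainder -31/5v^2 - 63/10v + 373/2 ≠ 0; add h_5 = -31/5v^2 - 63/10v + 373/2 to the basis.

S(f_1,h_4): lcm = uv. S = -u + 11/5v^3 - 6/5v^2 - 149/2v + 253/2.
  leading term u: subtract (-4/5)·h_4 from -u + 11/5v^3 - 6/5v^2 - 149/2v + 253/2 → 11/5v^3 - 17/5v^2 - 773/10v + 393/2
  leading term v^3: subtract (-11/31v)·h_5 from 11/5v^3 - 17/5v^2 - 773/10v + 393/2 → -1747/310v^2 - 1724/155v + 393/2
  leading term v^2: subtract (1747/1922)·h_5 from -1747/310v^2 - 1724/155v + 393/2 → -20743/3844v + 103715/3844
  leading term v: no divisor's leading term divides it; move -20743/3844v to the remainder.
  leading term 1: no divisor's leading term divides it; move 103715/3844 to the remainder.
  remainder -20743/3844v + 103715/3844 ≠ 0; add h_6 = -20743/3844v + 103715/3844 to the basis.

The other S-polynomials (S(f_2,f_3), S(f_2,h_4), S(f_3,h_4), S(f_1,h_5), S(f_2,h_5), S(f_3,h_5), S(h_4,h_5), S(f_1,h_6), S(f_2,h_6), S(f_3,h_6), S(h_4,h_6), S(h_5,h_6)) all reduce to 0 modulo the current basis, so we have a Gröbner basis.
Inter-reduce: drop elements whose leading term is divisible by another's, tail-reduce, and make monic.
Reduced Gröbner basis: {u + 1, v - 5}.

Since the basis is lex-ordered, v - 5 is univariate in v. Its roots are {5}. Back-substituting each root into the other basis elements fixes the other coordinates.
  v = 5: the earlier basis element becomes u + 1 = 0, giving u = -1 — point (-1, 5).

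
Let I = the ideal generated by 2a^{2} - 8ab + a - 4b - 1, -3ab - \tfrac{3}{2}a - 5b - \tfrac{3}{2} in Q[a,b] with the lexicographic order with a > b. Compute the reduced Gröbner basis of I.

G = {a + 14b^{2} + \tfrac{22}{3}b + 1, b^{3} + \tfrac{43}{42}b^{2} + \tfrac{3}{14}b}

f_1 = 2a^{2} - 8ab + a - 4b - 1, LT = a^{2}.
f_2 = -3ab - \tfrac{3}{2}a - 5b - \tfrac{3}{2}, LT = ab.

S(f_1,f_2): lcm = a^{2}b. S = -\tfrac{1}{2}a^{2} - 4ab^{2} - \tfrac{7}{6}ab - \tfrac{1}{2}a - 2b^{2} - \tfrac{1}{2}b.
  leading term a^{2}: subtract (-\tfrac{1}{4})·f_1 from -\tfrac{1}{2}a^{2} - 4ab^{2} - \tfrac{7}{6}ab - \tfrac{1}{2}a - 2b^{2} - \tfrac{1}{2}b → -4ab^{2} - \tfrac{19}{6}ab - \tfrac{1}{4}a - 2b^{2} - \tfrac{3}{2}b - \tfrac{1}{4}
  leading term ab^{2}: subtract (\tfrac{4}{3}b)·f_2 from -4ab^{2} - \tfrac{19}{6}ab - \tfrac{1}{4}a - 2b^{2} - \tfrac{3}{2}b - \tfrac{1}{4} → -\tfrac{7}{6}ab - \tfrac{1}{4}a + \tfrac{14}{3}b^{2} + \tfrac{1}{2}b - \tfrac{1}{4}
  leading term ab: subtract (\tfrac{7}{18})·f_2 from -\tfrac{7}{6}ab - \tfrac{1}{4}a + \tfrac{14}{3}b^{2} + \tfrac{1}{2}b - \tfrac{1}{4} → \tfrac{1}{3}a + \tfrac{14}{3}b^{2} + \tfrac{22}{9}b + \tfrac{1}{3}
  leading term a: no divisor's leading term divides it; move \tfrac{1}{3}a to the remainder.
  leading term b^{2}: no divisor's leading term divides it; move \tfrac{14}{3}b^{2} to the remainder.
  leading term b: no divisor's leading term divides it; move \tfrac{22}{9}b to the remainder.
  leading term 1: no divisor's leading term divides it; move \tfrac{1}{3} to the remainder.
  remainder \tfrac{1}{3}a + \tfrac{14}{3}b^{2} + \tfrac{22}{9}b + \tfrac{1}{3} ≠ 0; add g_3 = \tfrac{1}{3}a + \tfrac{14}{3}b^{2} + \tfrac{22}{9}b + \tfrac{1}{3} to the basis.

S(f_2,g_3): lcm = ab. S = \tfrac{1}{2}a - 14b^{3} - \tfrac{22}{3}b^{2} + \tfrac{2}{3}b + \tfrac{1}{2}.
  leading term a: subtract (\tfrac{3}{2})·g_3 from \tfrac{1}{2}a - 14b^{3} - \tfrac{22}{3}b^{2} + \tfrac{2}{3}b + \tfrac{1}{2} → -14b^{3} - \tfrac{43}{3}b^{2} - 3b
  leading term b^{3}: no divisor's leading term divides it; move -14b^{3} to the remainder.
  leading term b^{2}: no divisor's leading term divides it; move -\tfrac{43}{3}b^{2} to the remainder.
  leading term b: no divisor's leading term divides it; move -3b to the remainder.
  remainder -14b^{3} - \tfrac{43}{3}b^{2} - 3b ≠ 0; add g_4 = -14b^{3} - \tfrac{43}{3}b^{2} - 3b to the basis.

The other S-polynomials (S(f_1,g_3), S(f_1,g_4), S(f_2,g_4), S(g_3,g_4)) all reduce to 0 modulo the current basis, so we have a Gröbner basis.
Inter-reduce: drop elements whose leading term is divisible by another's, tail-reduce, and make monic.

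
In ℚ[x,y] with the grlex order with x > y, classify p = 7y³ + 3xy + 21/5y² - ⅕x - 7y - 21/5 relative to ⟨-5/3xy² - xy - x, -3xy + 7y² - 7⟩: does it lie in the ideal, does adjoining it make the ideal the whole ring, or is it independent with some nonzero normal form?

First compute the reduced Gröbner basis of I by Buchberger's algorithm.
f_1 = -5/3xy² - xy - x, LT = xy².
f_2 = -3xy + 7y² - 7, LT = xy.

S(f_1,f_2): lcm = xy². S = 7/3y³ + ⅗xy + ⅗x - 7/3y.
  leading term y³: no divisor's leading term divides it; move 7/3y³ to the remainder.
  leading term xy: subtract (-⅕)·f_2 from ⅗xy + ⅗x - 7/3y → 7/5y² + ⅗x - 7/3y - 7/5
  leading term y²: no divisor's leading term divides it; move 7/5y² to the remainder.
  leading term x: no divisor's leading term divides it; move ⅗x to the remainder.
  leading term y: no divisor's leading term divides it; move -7/3y to the remainder.
  leading term 1: no divisor's leading term divides it; move -7/5 to the remainder.
  remainder 7/3y³ + 7/5y² + ⅗x - 7/3y - 7/5 ≠ 0; add h_3 = 7/3y³ + 7/5y² + ⅗x - 7/3y - 7/5 to the basis.

S(f_1,h_3): lcm = xy³. S = -9/35x² + 8/5xy + ⅗x.
  leading term x²: no divisor's leading term divides it; move -9/35x² to the remainder.
  leading term xy: subtract (-8/15)·f_2 from 8/5xy + ⅗x → 56/15y² + ⅗x - 56/15
  leading term y²: no divisor's leading term divides it; move 56/15y² to the remainder.
  leading term x: no divisor's leading term divides it; move ⅗x to the remainder.
  leading term 1: no divisor's leading term divides it; move -56/15 to the remainder.
  remainder -9/35x² + 56/15y² + ⅗x - 56/15 ≠ 0; add h_4 = -9/35x² + 56/15y² + ⅗x - 56/15 to the basis.

The other S-polynomials (S(f_2,h_3), S(f_1,h_4), S(f_2,h_4), S(h_3,h_4)) all reduce to 0 modulo the current basis, so we have a Gröbner basis.
Inter-reduce: drop elements whose leading term is divisible by another's, tail-reduce, and make monic.
Reduced Gröbner basis: {y³ + ⅗y² + 9/35x - y - ⅗, x² - 392/27y² - 7/3x + 392/27, xy - 7/3y² + 7/3}.
Label its elements g_1 = y³ + ⅗y² + 9/35x - y - ⅗, g_2 = x² - 392/27y² - 7/3x + 392/27, g_3 = xy - 7/3y² + 7/3.

Reduce p = 7y³ + 3xy + 21/5y² - ⅕x - 7y - 21/5 modulo G:
  leading term y³: subtract (7)·g_1 from 7y³ + 3xy + 21/5y² - ⅕x - 7y - 21/5 → 3xy - 2x
  leading term xy: subtract (3)·g_3 from 3xy - 2x → 7y² - 2x - 7
  leading term y²: no divisor's leading term divides it; move 7y² to the remainder.
  leading term x: no divisor's leading term divides it; move -2x to the remainder.
  leading term 1: no divisor's leading term divides it; move -7 to the remainder.
  normal form = 7y² - 2x - 7.
The normal form is nonzero, so p ∉ I. Since p minus its normal form lies in I, I + (p) = I + (r) where r = 7y² - 2x - 7; decide whether this ideal is the whole ring.
Run Buchberger on G together with r (pairs among the g_i already reduce to 0 since G is a Gröbner basis):
g_1 = y³ + ⅗y² + 9/35x - y - ⅗, LT = y³.
g_2 = x² - 392/27y² - 7/3x + 392/27, LT = x².
g_3 = xy - 7/3y² + 7/3, LT = xy.
r = 7y² - 2x - 7, LT = y².

S(g_1,r): lcm = y³. S = 2/7xy + ⅗y² + 9/35x - ⅗.
  leading term xy: subtract (2/7)·g_3 from 2/7xy + ⅗y² + 9/35x - ⅗ → 19/15y² + 9/35x - 19/15
  leading term y²: subtract (19/105)·r from 19/15y² + 9/35x - 19/15 → 13/21x
  leading term x: no divisor's leading term divides it; move 13/21x to the remainder.
  remainder 13/21x ≠ 0; add m_5 = 13/21x to the basis.

The other S-polynomials (S(g_1,g_2), S(g_1,g_3), S(g_2,g_3), S(g_2,r), S(g_3,r), S(g_1,m_5), S(g_2,m_5), S(g_3,m_5), S(r,m_5)) all reduce to 0 modulo the current basis, so we have a Gröbner basis.
Inter-reduce: drop elements whose leading term is divisible by another's, tail-reduce, and make monic.
Reduced Gröbner basis: {y² - 1, x}.
The reduced Gröbner basis of I + (p) is {y² - 1, x} ≠ {1}, a proper ideal, so the enlarged system stays consistent: p is independent of I, with normal form 7y² - 2x - 7.

Ideal membership is decidable via reduction modulo a Gröbner basis.

7y³ + 3xy + 21/5y² - ⅕x - 7y - 21/5 is independent of I; its normal form modulo I is 7y² - 2x - 7.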